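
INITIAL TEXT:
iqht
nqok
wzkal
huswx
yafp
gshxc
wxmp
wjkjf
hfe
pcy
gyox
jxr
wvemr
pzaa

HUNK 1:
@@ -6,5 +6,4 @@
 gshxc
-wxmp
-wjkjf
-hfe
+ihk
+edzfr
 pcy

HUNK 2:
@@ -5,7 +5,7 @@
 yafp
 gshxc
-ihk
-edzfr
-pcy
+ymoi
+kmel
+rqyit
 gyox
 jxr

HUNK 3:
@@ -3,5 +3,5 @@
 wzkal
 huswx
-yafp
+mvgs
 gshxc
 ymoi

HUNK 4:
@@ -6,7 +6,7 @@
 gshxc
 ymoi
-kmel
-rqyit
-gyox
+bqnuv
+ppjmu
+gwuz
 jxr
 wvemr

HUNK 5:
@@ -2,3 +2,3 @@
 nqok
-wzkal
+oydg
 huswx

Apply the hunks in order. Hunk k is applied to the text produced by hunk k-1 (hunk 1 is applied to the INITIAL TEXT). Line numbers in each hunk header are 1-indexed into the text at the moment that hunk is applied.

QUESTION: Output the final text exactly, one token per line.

Hunk 1: at line 6 remove [wxmp,wjkjf,hfe] add [ihk,edzfr] -> 13 lines: iqht nqok wzkal huswx yafp gshxc ihk edzfr pcy gyox jxr wvemr pzaa
Hunk 2: at line 5 remove [ihk,edzfr,pcy] add [ymoi,kmel,rqyit] -> 13 lines: iqht nqok wzkal huswx yafp gshxc ymoi kmel rqyit gyox jxr wvemr pzaa
Hunk 3: at line 3 remove [yafp] add [mvgs] -> 13 lines: iqht nqok wzkal huswx mvgs gshxc ymoi kmel rqyit gyox jxr wvemr pzaa
Hunk 4: at line 6 remove [kmel,rqyit,gyox] add [bqnuv,ppjmu,gwuz] -> 13 lines: iqht nqok wzkal huswx mvgs gshxc ymoi bqnuv ppjmu gwuz jxr wvemr pzaa
Hunk 5: at line 2 remove [wzkal] add [oydg] -> 13 lines: iqht nqok oydg huswx mvgs gshxc ymoi bqnuv ppjmu gwuz jxr wvemr pzaa

Answer: iqht
nqok
oydg
huswx
mvgs
gshxc
ymoi
bqnuv
ppjmu
gwuz
jxr
wvemr
pzaa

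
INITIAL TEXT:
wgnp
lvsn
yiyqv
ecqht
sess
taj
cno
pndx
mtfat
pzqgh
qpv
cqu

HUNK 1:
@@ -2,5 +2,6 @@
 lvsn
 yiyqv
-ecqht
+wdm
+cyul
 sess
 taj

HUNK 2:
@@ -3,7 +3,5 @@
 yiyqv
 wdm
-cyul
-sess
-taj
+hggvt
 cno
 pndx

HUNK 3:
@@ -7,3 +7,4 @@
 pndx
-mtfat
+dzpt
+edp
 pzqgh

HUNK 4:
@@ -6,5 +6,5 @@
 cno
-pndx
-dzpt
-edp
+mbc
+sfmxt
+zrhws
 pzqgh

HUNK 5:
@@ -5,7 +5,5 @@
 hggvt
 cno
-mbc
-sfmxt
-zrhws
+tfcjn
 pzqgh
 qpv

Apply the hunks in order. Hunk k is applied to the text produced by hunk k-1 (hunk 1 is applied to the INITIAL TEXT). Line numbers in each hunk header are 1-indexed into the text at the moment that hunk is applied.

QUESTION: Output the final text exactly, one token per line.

Hunk 1: at line 2 remove [ecqht] add [wdm,cyul] -> 13 lines: wgnp lvsn yiyqv wdm cyul sess taj cno pndx mtfat pzqgh qpv cqu
Hunk 2: at line 3 remove [cyul,sess,taj] add [hggvt] -> 11 lines: wgnp lvsn yiyqv wdm hggvt cno pndx mtfat pzqgh qpv cqu
Hunk 3: at line 7 remove [mtfat] add [dzpt,edp] -> 12 lines: wgnp lvsn yiyqv wdm hggvt cno pndx dzpt edp pzqgh qpv cqu
Hunk 4: at line 6 remove [pndx,dzpt,edp] add [mbc,sfmxt,zrhws] -> 12 lines: wgnp lvsn yiyqv wdm hggvt cno mbc sfmxt zrhws pzqgh qpv cqu
Hunk 5: at line 5 remove [mbc,sfmxt,zrhws] add [tfcjn] -> 10 lines: wgnp lvsn yiyqv wdm hggvt cno tfcjn pzqgh qpv cqu

Answer: wgnp
lvsn
yiyqv
wdm
hggvt
cno
tfcjn
pzqgh
qpv
cqu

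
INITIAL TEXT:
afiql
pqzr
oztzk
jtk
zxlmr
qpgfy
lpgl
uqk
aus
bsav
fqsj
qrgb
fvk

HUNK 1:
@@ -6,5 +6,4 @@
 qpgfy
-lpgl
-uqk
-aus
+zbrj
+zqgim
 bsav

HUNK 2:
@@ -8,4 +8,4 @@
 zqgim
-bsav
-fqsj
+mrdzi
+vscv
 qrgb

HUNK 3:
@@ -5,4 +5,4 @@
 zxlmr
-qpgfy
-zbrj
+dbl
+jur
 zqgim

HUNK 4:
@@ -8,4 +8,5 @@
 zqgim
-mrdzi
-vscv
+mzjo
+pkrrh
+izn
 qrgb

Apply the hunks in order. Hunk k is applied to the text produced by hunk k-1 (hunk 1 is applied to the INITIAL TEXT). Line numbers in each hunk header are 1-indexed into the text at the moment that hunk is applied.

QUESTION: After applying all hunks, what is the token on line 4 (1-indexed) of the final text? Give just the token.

Answer: jtk

Derivation:
Hunk 1: at line 6 remove [lpgl,uqk,aus] add [zbrj,zqgim] -> 12 lines: afiql pqzr oztzk jtk zxlmr qpgfy zbrj zqgim bsav fqsj qrgb fvk
Hunk 2: at line 8 remove [bsav,fqsj] add [mrdzi,vscv] -> 12 lines: afiql pqzr oztzk jtk zxlmr qpgfy zbrj zqgim mrdzi vscv qrgb fvk
Hunk 3: at line 5 remove [qpgfy,zbrj] add [dbl,jur] -> 12 lines: afiql pqzr oztzk jtk zxlmr dbl jur zqgim mrdzi vscv qrgb fvk
Hunk 4: at line 8 remove [mrdzi,vscv] add [mzjo,pkrrh,izn] -> 13 lines: afiql pqzr oztzk jtk zxlmr dbl jur zqgim mzjo pkrrh izn qrgb fvk
Final line 4: jtk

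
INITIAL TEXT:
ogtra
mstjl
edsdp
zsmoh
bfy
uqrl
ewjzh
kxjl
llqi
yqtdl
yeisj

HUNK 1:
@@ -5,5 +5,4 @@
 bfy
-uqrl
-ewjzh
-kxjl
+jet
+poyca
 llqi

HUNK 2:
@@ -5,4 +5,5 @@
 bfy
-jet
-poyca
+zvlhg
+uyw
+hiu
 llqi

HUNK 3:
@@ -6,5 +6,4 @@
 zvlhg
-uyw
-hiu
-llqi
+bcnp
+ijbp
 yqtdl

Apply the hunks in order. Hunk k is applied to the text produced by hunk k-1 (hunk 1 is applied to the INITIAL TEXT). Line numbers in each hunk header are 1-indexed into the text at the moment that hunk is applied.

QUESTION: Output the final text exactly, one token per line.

Hunk 1: at line 5 remove [uqrl,ewjzh,kxjl] add [jet,poyca] -> 10 lines: ogtra mstjl edsdp zsmoh bfy jet poyca llqi yqtdl yeisj
Hunk 2: at line 5 remove [jet,poyca] add [zvlhg,uyw,hiu] -> 11 lines: ogtra mstjl edsdp zsmoh bfy zvlhg uyw hiu llqi yqtdl yeisj
Hunk 3: at line 6 remove [uyw,hiu,llqi] add [bcnp,ijbp] -> 10 lines: ogtra mstjl edsdp zsmoh bfy zvlhg bcnp ijbp yqtdl yeisj

Answer: ogtra
mstjl
edsdp
zsmoh
bfy
zvlhg
bcnp
ijbp
yqtdl
yeisj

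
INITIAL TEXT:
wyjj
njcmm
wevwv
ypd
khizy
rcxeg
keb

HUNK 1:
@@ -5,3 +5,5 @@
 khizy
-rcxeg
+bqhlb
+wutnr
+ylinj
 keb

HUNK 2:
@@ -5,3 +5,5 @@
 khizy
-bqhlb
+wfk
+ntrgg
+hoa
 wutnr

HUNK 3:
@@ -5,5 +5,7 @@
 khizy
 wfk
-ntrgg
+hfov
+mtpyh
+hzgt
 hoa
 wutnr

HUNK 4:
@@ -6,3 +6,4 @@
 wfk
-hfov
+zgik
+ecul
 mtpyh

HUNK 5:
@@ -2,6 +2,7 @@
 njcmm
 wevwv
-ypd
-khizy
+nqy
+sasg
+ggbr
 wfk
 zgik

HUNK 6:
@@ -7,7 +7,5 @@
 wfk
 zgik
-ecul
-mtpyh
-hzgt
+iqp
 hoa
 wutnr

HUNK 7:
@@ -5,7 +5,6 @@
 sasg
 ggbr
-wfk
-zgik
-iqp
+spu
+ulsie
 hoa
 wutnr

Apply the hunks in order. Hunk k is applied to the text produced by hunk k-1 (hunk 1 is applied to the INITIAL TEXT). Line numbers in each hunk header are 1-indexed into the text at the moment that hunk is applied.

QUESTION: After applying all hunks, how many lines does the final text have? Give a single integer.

Hunk 1: at line 5 remove [rcxeg] add [bqhlb,wutnr,ylinj] -> 9 lines: wyjj njcmm wevwv ypd khizy bqhlb wutnr ylinj keb
Hunk 2: at line 5 remove [bqhlb] add [wfk,ntrgg,hoa] -> 11 lines: wyjj njcmm wevwv ypd khizy wfk ntrgg hoa wutnr ylinj keb
Hunk 3: at line 5 remove [ntrgg] add [hfov,mtpyh,hzgt] -> 13 lines: wyjj njcmm wevwv ypd khizy wfk hfov mtpyh hzgt hoa wutnr ylinj keb
Hunk 4: at line 6 remove [hfov] add [zgik,ecul] -> 14 lines: wyjj njcmm wevwv ypd khizy wfk zgik ecul mtpyh hzgt hoa wutnr ylinj keb
Hunk 5: at line 2 remove [ypd,khizy] add [nqy,sasg,ggbr] -> 15 lines: wyjj njcmm wevwv nqy sasg ggbr wfk zgik ecul mtpyh hzgt hoa wutnr ylinj keb
Hunk 6: at line 7 remove [ecul,mtpyh,hzgt] add [iqp] -> 13 lines: wyjj njcmm wevwv nqy sasg ggbr wfk zgik iqp hoa wutnr ylinj keb
Hunk 7: at line 5 remove [wfk,zgik,iqp] add [spu,ulsie] -> 12 lines: wyjj njcmm wevwv nqy sasg ggbr spu ulsie hoa wutnr ylinj keb
Final line count: 12

Answer: 12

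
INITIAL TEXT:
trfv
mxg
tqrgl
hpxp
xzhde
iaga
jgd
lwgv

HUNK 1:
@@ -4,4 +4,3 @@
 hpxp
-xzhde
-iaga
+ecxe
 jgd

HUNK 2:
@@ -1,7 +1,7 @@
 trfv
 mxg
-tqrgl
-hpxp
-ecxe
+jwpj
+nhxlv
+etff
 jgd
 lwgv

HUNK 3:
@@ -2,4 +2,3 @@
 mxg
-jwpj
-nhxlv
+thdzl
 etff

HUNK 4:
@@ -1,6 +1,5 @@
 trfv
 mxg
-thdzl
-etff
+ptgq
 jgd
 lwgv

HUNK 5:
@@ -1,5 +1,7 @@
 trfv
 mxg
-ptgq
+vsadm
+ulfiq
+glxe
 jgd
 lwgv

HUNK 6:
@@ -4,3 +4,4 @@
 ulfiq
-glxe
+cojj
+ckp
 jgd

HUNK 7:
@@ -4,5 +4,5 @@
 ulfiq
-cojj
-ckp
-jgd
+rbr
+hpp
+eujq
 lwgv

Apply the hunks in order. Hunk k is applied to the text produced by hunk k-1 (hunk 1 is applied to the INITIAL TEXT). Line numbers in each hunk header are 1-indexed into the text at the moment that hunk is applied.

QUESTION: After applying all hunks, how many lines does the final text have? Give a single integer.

Answer: 8

Derivation:
Hunk 1: at line 4 remove [xzhde,iaga] add [ecxe] -> 7 lines: trfv mxg tqrgl hpxp ecxe jgd lwgv
Hunk 2: at line 1 remove [tqrgl,hpxp,ecxe] add [jwpj,nhxlv,etff] -> 7 lines: trfv mxg jwpj nhxlv etff jgd lwgv
Hunk 3: at line 2 remove [jwpj,nhxlv] add [thdzl] -> 6 lines: trfv mxg thdzl etff jgd lwgv
Hunk 4: at line 1 remove [thdzl,etff] add [ptgq] -> 5 lines: trfv mxg ptgq jgd lwgv
Hunk 5: at line 1 remove [ptgq] add [vsadm,ulfiq,glxe] -> 7 lines: trfv mxg vsadm ulfiq glxe jgd lwgv
Hunk 6: at line 4 remove [glxe] add [cojj,ckp] -> 8 lines: trfv mxg vsadm ulfiq cojj ckp jgd lwgv
Hunk 7: at line 4 remove [cojj,ckp,jgd] add [rbr,hpp,eujq] -> 8 lines: trfv mxg vsadm ulfiq rbr hpp eujq lwgv
Final line count: 8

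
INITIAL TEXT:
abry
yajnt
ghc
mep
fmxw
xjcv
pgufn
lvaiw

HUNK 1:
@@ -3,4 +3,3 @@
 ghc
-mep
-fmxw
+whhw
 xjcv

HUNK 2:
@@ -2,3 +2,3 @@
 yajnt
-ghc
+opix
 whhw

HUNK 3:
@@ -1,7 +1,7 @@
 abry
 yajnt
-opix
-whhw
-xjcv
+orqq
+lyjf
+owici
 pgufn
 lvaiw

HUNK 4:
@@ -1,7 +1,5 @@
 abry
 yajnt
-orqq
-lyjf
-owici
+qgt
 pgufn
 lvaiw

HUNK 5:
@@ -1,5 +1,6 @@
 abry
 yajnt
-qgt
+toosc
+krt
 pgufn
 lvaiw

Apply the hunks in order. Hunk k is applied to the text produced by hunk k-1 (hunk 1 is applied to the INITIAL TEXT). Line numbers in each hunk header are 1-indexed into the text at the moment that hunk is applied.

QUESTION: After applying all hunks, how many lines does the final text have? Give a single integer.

Hunk 1: at line 3 remove [mep,fmxw] add [whhw] -> 7 lines: abry yajnt ghc whhw xjcv pgufn lvaiw
Hunk 2: at line 2 remove [ghc] add [opix] -> 7 lines: abry yajnt opix whhw xjcv pgufn lvaiw
Hunk 3: at line 1 remove [opix,whhw,xjcv] add [orqq,lyjf,owici] -> 7 lines: abry yajnt orqq lyjf owici pgufn lvaiw
Hunk 4: at line 1 remove [orqq,lyjf,owici] add [qgt] -> 5 lines: abry yajnt qgt pgufn lvaiw
Hunk 5: at line 1 remove [qgt] add [toosc,krt] -> 6 lines: abry yajnt toosc krt pgufn lvaiw
Final line count: 6

Answer: 6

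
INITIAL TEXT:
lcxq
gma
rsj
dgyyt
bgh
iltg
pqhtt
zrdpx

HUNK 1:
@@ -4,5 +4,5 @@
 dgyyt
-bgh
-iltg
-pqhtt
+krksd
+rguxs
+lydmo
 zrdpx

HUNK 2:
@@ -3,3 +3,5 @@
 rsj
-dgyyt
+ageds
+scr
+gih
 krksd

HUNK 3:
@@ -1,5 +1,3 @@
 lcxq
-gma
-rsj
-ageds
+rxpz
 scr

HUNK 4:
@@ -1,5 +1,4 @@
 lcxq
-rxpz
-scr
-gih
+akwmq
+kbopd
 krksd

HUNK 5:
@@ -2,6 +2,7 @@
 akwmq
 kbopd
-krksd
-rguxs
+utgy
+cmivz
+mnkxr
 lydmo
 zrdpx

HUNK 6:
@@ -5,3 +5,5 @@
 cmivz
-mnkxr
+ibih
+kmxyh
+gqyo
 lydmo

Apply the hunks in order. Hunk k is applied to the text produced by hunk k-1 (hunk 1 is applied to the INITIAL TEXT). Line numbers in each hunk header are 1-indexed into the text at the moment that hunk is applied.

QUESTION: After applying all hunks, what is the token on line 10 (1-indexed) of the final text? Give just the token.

Hunk 1: at line 4 remove [bgh,iltg,pqhtt] add [krksd,rguxs,lydmo] -> 8 lines: lcxq gma rsj dgyyt krksd rguxs lydmo zrdpx
Hunk 2: at line 3 remove [dgyyt] add [ageds,scr,gih] -> 10 lines: lcxq gma rsj ageds scr gih krksd rguxs lydmo zrdpx
Hunk 3: at line 1 remove [gma,rsj,ageds] add [rxpz] -> 8 lines: lcxq rxpz scr gih krksd rguxs lydmo zrdpx
Hunk 4: at line 1 remove [rxpz,scr,gih] add [akwmq,kbopd] -> 7 lines: lcxq akwmq kbopd krksd rguxs lydmo zrdpx
Hunk 5: at line 2 remove [krksd,rguxs] add [utgy,cmivz,mnkxr] -> 8 lines: lcxq akwmq kbopd utgy cmivz mnkxr lydmo zrdpx
Hunk 6: at line 5 remove [mnkxr] add [ibih,kmxyh,gqyo] -> 10 lines: lcxq akwmq kbopd utgy cmivz ibih kmxyh gqyo lydmo zrdpx
Final line 10: zrdpx

Answer: zrdpx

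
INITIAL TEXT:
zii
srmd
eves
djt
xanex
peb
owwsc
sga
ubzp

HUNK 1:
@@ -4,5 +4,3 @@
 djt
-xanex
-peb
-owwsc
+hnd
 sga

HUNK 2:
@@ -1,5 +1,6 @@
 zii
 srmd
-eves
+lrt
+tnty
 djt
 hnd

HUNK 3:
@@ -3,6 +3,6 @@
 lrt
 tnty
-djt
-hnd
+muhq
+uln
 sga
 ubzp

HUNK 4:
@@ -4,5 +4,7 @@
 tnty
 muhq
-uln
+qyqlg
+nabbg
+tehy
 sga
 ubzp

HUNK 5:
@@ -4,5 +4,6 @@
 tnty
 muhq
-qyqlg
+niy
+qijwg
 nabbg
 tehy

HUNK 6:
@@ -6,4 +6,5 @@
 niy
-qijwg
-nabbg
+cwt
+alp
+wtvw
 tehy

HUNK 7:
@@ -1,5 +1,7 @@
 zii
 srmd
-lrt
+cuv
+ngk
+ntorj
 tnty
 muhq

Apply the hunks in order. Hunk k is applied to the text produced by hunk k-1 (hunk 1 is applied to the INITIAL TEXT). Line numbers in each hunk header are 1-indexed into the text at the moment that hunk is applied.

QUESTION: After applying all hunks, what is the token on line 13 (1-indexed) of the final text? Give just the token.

Answer: sga

Derivation:
Hunk 1: at line 4 remove [xanex,peb,owwsc] add [hnd] -> 7 lines: zii srmd eves djt hnd sga ubzp
Hunk 2: at line 1 remove [eves] add [lrt,tnty] -> 8 lines: zii srmd lrt tnty djt hnd sga ubzp
Hunk 3: at line 3 remove [djt,hnd] add [muhq,uln] -> 8 lines: zii srmd lrt tnty muhq uln sga ubzp
Hunk 4: at line 4 remove [uln] add [qyqlg,nabbg,tehy] -> 10 lines: zii srmd lrt tnty muhq qyqlg nabbg tehy sga ubzp
Hunk 5: at line 4 remove [qyqlg] add [niy,qijwg] -> 11 lines: zii srmd lrt tnty muhq niy qijwg nabbg tehy sga ubzp
Hunk 6: at line 6 remove [qijwg,nabbg] add [cwt,alp,wtvw] -> 12 lines: zii srmd lrt tnty muhq niy cwt alp wtvw tehy sga ubzp
Hunk 7: at line 1 remove [lrt] add [cuv,ngk,ntorj] -> 14 lines: zii srmd cuv ngk ntorj tnty muhq niy cwt alp wtvw tehy sga ubzp
Final line 13: sga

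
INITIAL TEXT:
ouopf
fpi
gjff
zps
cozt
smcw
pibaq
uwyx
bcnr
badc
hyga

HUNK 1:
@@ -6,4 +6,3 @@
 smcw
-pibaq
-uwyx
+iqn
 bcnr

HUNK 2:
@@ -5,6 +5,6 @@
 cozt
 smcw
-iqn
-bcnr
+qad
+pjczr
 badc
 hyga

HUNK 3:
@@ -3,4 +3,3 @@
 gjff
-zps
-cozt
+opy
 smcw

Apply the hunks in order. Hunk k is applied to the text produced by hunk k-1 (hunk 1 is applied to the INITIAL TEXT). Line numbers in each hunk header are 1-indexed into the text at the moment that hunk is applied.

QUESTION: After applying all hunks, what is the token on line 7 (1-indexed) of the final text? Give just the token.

Answer: pjczr

Derivation:
Hunk 1: at line 6 remove [pibaq,uwyx] add [iqn] -> 10 lines: ouopf fpi gjff zps cozt smcw iqn bcnr badc hyga
Hunk 2: at line 5 remove [iqn,bcnr] add [qad,pjczr] -> 10 lines: ouopf fpi gjff zps cozt smcw qad pjczr badc hyga
Hunk 3: at line 3 remove [zps,cozt] add [opy] -> 9 lines: ouopf fpi gjff opy smcw qad pjczr badc hyga
Final line 7: pjczr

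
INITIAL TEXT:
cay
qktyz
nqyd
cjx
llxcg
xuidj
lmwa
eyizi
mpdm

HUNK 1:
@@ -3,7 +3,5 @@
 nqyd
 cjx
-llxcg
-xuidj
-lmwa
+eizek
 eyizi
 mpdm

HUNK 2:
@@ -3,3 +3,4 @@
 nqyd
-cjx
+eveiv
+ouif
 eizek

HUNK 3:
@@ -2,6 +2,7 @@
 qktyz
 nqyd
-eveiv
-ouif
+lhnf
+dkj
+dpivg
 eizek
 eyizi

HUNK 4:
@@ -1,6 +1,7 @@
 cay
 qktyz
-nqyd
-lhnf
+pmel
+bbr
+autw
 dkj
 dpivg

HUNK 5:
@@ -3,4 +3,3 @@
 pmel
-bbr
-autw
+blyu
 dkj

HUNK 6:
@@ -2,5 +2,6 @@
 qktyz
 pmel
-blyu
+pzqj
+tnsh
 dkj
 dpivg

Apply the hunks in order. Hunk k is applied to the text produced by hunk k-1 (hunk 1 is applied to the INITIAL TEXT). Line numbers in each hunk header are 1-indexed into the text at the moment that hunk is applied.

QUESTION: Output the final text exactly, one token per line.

Hunk 1: at line 3 remove [llxcg,xuidj,lmwa] add [eizek] -> 7 lines: cay qktyz nqyd cjx eizek eyizi mpdm
Hunk 2: at line 3 remove [cjx] add [eveiv,ouif] -> 8 lines: cay qktyz nqyd eveiv ouif eizek eyizi mpdm
Hunk 3: at line 2 remove [eveiv,ouif] add [lhnf,dkj,dpivg] -> 9 lines: cay qktyz nqyd lhnf dkj dpivg eizek eyizi mpdm
Hunk 4: at line 1 remove [nqyd,lhnf] add [pmel,bbr,autw] -> 10 lines: cay qktyz pmel bbr autw dkj dpivg eizek eyizi mpdm
Hunk 5: at line 3 remove [bbr,autw] add [blyu] -> 9 lines: cay qktyz pmel blyu dkj dpivg eizek eyizi mpdm
Hunk 6: at line 2 remove [blyu] add [pzqj,tnsh] -> 10 lines: cay qktyz pmel pzqj tnsh dkj dpivg eizek eyizi mpdm

Answer: cay
qktyz
pmel
pzqj
tnsh
dkj
dpivg
eizek
eyizi
mpdm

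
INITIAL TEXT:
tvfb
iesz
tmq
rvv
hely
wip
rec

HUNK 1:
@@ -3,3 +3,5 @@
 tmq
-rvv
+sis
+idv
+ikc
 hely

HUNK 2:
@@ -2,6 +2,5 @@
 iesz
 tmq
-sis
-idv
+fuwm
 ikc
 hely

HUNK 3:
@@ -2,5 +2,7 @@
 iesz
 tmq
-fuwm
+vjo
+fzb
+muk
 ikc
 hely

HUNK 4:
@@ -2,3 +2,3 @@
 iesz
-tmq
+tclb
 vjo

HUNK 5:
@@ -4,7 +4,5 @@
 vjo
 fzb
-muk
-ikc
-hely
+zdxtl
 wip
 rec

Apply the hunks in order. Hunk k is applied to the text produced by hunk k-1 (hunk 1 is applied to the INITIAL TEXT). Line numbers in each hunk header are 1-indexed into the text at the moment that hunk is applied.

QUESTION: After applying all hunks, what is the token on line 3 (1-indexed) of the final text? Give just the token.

Hunk 1: at line 3 remove [rvv] add [sis,idv,ikc] -> 9 lines: tvfb iesz tmq sis idv ikc hely wip rec
Hunk 2: at line 2 remove [sis,idv] add [fuwm] -> 8 lines: tvfb iesz tmq fuwm ikc hely wip rec
Hunk 3: at line 2 remove [fuwm] add [vjo,fzb,muk] -> 10 lines: tvfb iesz tmq vjo fzb muk ikc hely wip rec
Hunk 4: at line 2 remove [tmq] add [tclb] -> 10 lines: tvfb iesz tclb vjo fzb muk ikc hely wip rec
Hunk 5: at line 4 remove [muk,ikc,hely] add [zdxtl] -> 8 lines: tvfb iesz tclb vjo fzb zdxtl wip rec
Final line 3: tclb

Answer: tclb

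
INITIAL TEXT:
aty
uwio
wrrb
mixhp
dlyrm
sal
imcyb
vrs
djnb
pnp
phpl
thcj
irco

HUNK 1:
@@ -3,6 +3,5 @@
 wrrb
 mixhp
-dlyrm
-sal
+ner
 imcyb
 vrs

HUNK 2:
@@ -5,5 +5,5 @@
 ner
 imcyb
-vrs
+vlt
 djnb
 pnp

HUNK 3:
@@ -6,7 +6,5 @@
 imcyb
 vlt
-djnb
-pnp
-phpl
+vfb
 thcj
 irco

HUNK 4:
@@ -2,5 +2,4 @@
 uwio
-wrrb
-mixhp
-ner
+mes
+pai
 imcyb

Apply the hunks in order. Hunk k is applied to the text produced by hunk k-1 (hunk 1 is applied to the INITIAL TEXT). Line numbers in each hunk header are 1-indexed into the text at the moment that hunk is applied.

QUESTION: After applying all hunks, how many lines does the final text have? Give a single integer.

Answer: 9

Derivation:
Hunk 1: at line 3 remove [dlyrm,sal] add [ner] -> 12 lines: aty uwio wrrb mixhp ner imcyb vrs djnb pnp phpl thcj irco
Hunk 2: at line 5 remove [vrs] add [vlt] -> 12 lines: aty uwio wrrb mixhp ner imcyb vlt djnb pnp phpl thcj irco
Hunk 3: at line 6 remove [djnb,pnp,phpl] add [vfb] -> 10 lines: aty uwio wrrb mixhp ner imcyb vlt vfb thcj irco
Hunk 4: at line 2 remove [wrrb,mixhp,ner] add [mes,pai] -> 9 lines: aty uwio mes pai imcyb vlt vfb thcj irco
Final line count: 9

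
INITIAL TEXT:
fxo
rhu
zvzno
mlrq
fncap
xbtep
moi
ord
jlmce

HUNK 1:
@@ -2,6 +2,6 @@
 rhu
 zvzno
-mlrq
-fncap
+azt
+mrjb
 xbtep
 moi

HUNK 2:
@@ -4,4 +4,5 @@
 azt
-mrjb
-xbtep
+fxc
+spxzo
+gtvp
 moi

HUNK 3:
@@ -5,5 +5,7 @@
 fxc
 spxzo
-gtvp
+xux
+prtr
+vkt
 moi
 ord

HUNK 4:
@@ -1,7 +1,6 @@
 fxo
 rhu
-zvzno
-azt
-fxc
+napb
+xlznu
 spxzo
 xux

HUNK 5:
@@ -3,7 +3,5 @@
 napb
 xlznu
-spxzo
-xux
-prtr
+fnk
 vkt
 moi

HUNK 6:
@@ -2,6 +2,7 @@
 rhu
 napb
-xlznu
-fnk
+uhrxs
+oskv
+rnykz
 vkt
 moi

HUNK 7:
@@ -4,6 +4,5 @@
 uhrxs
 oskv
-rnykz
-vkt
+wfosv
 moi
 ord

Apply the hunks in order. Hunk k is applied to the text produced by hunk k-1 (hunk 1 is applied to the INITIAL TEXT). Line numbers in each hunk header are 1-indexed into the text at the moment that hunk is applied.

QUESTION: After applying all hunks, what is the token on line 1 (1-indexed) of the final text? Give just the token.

Answer: fxo

Derivation:
Hunk 1: at line 2 remove [mlrq,fncap] add [azt,mrjb] -> 9 lines: fxo rhu zvzno azt mrjb xbtep moi ord jlmce
Hunk 2: at line 4 remove [mrjb,xbtep] add [fxc,spxzo,gtvp] -> 10 lines: fxo rhu zvzno azt fxc spxzo gtvp moi ord jlmce
Hunk 3: at line 5 remove [gtvp] add [xux,prtr,vkt] -> 12 lines: fxo rhu zvzno azt fxc spxzo xux prtr vkt moi ord jlmce
Hunk 4: at line 1 remove [zvzno,azt,fxc] add [napb,xlznu] -> 11 lines: fxo rhu napb xlznu spxzo xux prtr vkt moi ord jlmce
Hunk 5: at line 3 remove [spxzo,xux,prtr] add [fnk] -> 9 lines: fxo rhu napb xlznu fnk vkt moi ord jlmce
Hunk 6: at line 2 remove [xlznu,fnk] add [uhrxs,oskv,rnykz] -> 10 lines: fxo rhu napb uhrxs oskv rnykz vkt moi ord jlmce
Hunk 7: at line 4 remove [rnykz,vkt] add [wfosv] -> 9 lines: fxo rhu napb uhrxs oskv wfosv moi ord jlmce
Final line 1: fxo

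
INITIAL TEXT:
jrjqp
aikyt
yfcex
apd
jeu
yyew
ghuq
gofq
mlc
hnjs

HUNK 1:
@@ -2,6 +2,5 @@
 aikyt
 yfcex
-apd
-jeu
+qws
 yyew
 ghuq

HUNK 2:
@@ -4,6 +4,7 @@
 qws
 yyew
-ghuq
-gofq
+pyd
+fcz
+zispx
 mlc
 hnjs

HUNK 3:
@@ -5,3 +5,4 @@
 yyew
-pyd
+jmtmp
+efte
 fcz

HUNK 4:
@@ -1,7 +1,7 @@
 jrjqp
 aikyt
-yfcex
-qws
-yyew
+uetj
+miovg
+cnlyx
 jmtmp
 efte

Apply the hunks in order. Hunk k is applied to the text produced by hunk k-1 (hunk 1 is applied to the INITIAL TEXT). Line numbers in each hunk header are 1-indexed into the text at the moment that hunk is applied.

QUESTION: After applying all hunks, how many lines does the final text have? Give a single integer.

Answer: 11

Derivation:
Hunk 1: at line 2 remove [apd,jeu] add [qws] -> 9 lines: jrjqp aikyt yfcex qws yyew ghuq gofq mlc hnjs
Hunk 2: at line 4 remove [ghuq,gofq] add [pyd,fcz,zispx] -> 10 lines: jrjqp aikyt yfcex qws yyew pyd fcz zispx mlc hnjs
Hunk 3: at line 5 remove [pyd] add [jmtmp,efte] -> 11 lines: jrjqp aikyt yfcex qws yyew jmtmp efte fcz zispx mlc hnjs
Hunk 4: at line 1 remove [yfcex,qws,yyew] add [uetj,miovg,cnlyx] -> 11 lines: jrjqp aikyt uetj miovg cnlyx jmtmp efte fcz zispx mlc hnjs
Final line count: 11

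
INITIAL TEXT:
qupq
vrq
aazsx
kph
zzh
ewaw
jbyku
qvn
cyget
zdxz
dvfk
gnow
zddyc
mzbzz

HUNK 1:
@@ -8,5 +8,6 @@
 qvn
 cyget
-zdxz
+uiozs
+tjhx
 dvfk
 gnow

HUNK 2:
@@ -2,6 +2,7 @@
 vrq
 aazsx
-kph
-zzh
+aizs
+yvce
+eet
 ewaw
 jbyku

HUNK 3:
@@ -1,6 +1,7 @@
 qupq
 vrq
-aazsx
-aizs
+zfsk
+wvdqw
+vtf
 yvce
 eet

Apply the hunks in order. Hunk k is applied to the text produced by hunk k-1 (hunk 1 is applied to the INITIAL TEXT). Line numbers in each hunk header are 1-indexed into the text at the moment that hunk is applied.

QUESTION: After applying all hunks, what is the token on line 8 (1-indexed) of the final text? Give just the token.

Hunk 1: at line 8 remove [zdxz] add [uiozs,tjhx] -> 15 lines: qupq vrq aazsx kph zzh ewaw jbyku qvn cyget uiozs tjhx dvfk gnow zddyc mzbzz
Hunk 2: at line 2 remove [kph,zzh] add [aizs,yvce,eet] -> 16 lines: qupq vrq aazsx aizs yvce eet ewaw jbyku qvn cyget uiozs tjhx dvfk gnow zddyc mzbzz
Hunk 3: at line 1 remove [aazsx,aizs] add [zfsk,wvdqw,vtf] -> 17 lines: qupq vrq zfsk wvdqw vtf yvce eet ewaw jbyku qvn cyget uiozs tjhx dvfk gnow zddyc mzbzz
Final line 8: ewaw

Answer: ewaw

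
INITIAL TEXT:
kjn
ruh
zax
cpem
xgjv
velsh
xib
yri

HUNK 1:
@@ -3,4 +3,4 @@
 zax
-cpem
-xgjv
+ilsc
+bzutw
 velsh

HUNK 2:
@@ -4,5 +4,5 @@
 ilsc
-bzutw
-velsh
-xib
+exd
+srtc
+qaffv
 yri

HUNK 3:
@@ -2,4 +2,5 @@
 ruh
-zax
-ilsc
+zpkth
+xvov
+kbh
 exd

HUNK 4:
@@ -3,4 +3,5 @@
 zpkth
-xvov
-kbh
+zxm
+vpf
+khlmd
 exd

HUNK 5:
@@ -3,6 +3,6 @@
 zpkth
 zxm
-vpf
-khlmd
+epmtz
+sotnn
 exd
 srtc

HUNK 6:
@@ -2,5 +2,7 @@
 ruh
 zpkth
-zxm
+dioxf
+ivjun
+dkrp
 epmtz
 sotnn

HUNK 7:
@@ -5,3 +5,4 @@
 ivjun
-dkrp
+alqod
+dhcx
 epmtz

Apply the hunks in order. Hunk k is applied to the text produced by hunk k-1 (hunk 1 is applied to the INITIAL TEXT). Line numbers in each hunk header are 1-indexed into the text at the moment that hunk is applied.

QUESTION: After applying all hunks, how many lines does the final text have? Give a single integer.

Hunk 1: at line 3 remove [cpem,xgjv] add [ilsc,bzutw] -> 8 lines: kjn ruh zax ilsc bzutw velsh xib yri
Hunk 2: at line 4 remove [bzutw,velsh,xib] add [exd,srtc,qaffv] -> 8 lines: kjn ruh zax ilsc exd srtc qaffv yri
Hunk 3: at line 2 remove [zax,ilsc] add [zpkth,xvov,kbh] -> 9 lines: kjn ruh zpkth xvov kbh exd srtc qaffv yri
Hunk 4: at line 3 remove [xvov,kbh] add [zxm,vpf,khlmd] -> 10 lines: kjn ruh zpkth zxm vpf khlmd exd srtc qaffv yri
Hunk 5: at line 3 remove [vpf,khlmd] add [epmtz,sotnn] -> 10 lines: kjn ruh zpkth zxm epmtz sotnn exd srtc qaffv yri
Hunk 6: at line 2 remove [zxm] add [dioxf,ivjun,dkrp] -> 12 lines: kjn ruh zpkth dioxf ivjun dkrp epmtz sotnn exd srtc qaffv yri
Hunk 7: at line 5 remove [dkrp] add [alqod,dhcx] -> 13 lines: kjn ruh zpkth dioxf ivjun alqod dhcx epmtz sotnn exd srtc qaffv yri
Final line count: 13

Answer: 13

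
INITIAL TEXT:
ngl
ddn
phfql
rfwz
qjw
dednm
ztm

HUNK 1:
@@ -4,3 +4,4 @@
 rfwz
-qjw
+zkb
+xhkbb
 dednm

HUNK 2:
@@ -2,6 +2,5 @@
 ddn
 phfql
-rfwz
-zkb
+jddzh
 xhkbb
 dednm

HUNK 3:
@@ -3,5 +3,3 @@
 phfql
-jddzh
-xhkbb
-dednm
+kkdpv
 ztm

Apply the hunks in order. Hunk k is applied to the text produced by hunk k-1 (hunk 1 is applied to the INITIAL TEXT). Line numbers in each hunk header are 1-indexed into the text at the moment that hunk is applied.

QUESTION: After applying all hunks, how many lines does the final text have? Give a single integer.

Answer: 5

Derivation:
Hunk 1: at line 4 remove [qjw] add [zkb,xhkbb] -> 8 lines: ngl ddn phfql rfwz zkb xhkbb dednm ztm
Hunk 2: at line 2 remove [rfwz,zkb] add [jddzh] -> 7 lines: ngl ddn phfql jddzh xhkbb dednm ztm
Hunk 3: at line 3 remove [jddzh,xhkbb,dednm] add [kkdpv] -> 5 lines: ngl ddn phfql kkdpv ztm
Final line count: 5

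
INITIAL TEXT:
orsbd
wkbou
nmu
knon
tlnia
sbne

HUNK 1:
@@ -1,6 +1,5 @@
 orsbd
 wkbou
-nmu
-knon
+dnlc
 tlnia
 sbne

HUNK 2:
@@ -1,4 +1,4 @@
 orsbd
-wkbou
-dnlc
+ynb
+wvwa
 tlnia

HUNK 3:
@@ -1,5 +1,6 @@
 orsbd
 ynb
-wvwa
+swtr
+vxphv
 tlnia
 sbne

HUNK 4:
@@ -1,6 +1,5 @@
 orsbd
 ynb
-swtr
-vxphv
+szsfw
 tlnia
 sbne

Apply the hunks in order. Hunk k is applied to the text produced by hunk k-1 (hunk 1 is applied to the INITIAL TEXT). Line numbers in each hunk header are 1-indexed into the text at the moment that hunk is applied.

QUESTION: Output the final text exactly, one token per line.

Hunk 1: at line 1 remove [nmu,knon] add [dnlc] -> 5 lines: orsbd wkbou dnlc tlnia sbne
Hunk 2: at line 1 remove [wkbou,dnlc] add [ynb,wvwa] -> 5 lines: orsbd ynb wvwa tlnia sbne
Hunk 3: at line 1 remove [wvwa] add [swtr,vxphv] -> 6 lines: orsbd ynb swtr vxphv tlnia sbne
Hunk 4: at line 1 remove [swtr,vxphv] add [szsfw] -> 5 lines: orsbd ynb szsfw tlnia sbne

Answer: orsbd
ynb
szsfw
tlnia
sbne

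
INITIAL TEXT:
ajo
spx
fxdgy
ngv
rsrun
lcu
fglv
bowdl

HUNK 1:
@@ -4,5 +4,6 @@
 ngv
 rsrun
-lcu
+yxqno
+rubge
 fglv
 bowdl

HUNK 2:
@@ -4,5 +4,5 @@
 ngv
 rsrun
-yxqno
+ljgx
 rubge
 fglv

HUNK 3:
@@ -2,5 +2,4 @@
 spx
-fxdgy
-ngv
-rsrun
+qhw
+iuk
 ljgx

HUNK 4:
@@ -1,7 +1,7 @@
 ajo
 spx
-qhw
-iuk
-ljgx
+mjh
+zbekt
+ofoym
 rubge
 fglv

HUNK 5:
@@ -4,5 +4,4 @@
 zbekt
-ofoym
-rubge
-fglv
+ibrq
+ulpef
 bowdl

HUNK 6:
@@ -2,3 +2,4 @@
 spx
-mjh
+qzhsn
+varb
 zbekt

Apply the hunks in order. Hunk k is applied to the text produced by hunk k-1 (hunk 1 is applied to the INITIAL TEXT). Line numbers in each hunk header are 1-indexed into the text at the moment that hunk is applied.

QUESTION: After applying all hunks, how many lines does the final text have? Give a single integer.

Hunk 1: at line 4 remove [lcu] add [yxqno,rubge] -> 9 lines: ajo spx fxdgy ngv rsrun yxqno rubge fglv bowdl
Hunk 2: at line 4 remove [yxqno] add [ljgx] -> 9 lines: ajo spx fxdgy ngv rsrun ljgx rubge fglv bowdl
Hunk 3: at line 2 remove [fxdgy,ngv,rsrun] add [qhw,iuk] -> 8 lines: ajo spx qhw iuk ljgx rubge fglv bowdl
Hunk 4: at line 1 remove [qhw,iuk,ljgx] add [mjh,zbekt,ofoym] -> 8 lines: ajo spx mjh zbekt ofoym rubge fglv bowdl
Hunk 5: at line 4 remove [ofoym,rubge,fglv] add [ibrq,ulpef] -> 7 lines: ajo spx mjh zbekt ibrq ulpef bowdl
Hunk 6: at line 2 remove [mjh] add [qzhsn,varb] -> 8 lines: ajo spx qzhsn varb zbekt ibrq ulpef bowdl
Final line count: 8

Answer: 8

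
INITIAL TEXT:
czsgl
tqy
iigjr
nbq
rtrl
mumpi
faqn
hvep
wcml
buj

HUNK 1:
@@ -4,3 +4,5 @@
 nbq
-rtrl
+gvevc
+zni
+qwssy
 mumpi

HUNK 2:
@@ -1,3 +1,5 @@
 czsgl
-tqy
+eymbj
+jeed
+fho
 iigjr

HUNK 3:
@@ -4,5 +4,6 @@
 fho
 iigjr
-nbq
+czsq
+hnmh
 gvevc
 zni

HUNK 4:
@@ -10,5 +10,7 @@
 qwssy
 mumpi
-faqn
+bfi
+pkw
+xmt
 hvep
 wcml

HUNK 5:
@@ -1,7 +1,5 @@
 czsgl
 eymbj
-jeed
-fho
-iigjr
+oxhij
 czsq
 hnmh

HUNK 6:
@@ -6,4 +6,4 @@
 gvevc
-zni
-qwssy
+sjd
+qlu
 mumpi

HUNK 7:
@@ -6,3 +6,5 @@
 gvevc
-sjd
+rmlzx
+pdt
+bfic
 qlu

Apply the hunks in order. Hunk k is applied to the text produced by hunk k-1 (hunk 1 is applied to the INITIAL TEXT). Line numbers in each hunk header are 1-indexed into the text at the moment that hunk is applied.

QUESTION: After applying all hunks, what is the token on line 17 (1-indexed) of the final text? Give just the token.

Hunk 1: at line 4 remove [rtrl] add [gvevc,zni,qwssy] -> 12 lines: czsgl tqy iigjr nbq gvevc zni qwssy mumpi faqn hvep wcml buj
Hunk 2: at line 1 remove [tqy] add [eymbj,jeed,fho] -> 14 lines: czsgl eymbj jeed fho iigjr nbq gvevc zni qwssy mumpi faqn hvep wcml buj
Hunk 3: at line 4 remove [nbq] add [czsq,hnmh] -> 15 lines: czsgl eymbj jeed fho iigjr czsq hnmh gvevc zni qwssy mumpi faqn hvep wcml buj
Hunk 4: at line 10 remove [faqn] add [bfi,pkw,xmt] -> 17 lines: czsgl eymbj jeed fho iigjr czsq hnmh gvevc zni qwssy mumpi bfi pkw xmt hvep wcml buj
Hunk 5: at line 1 remove [jeed,fho,iigjr] add [oxhij] -> 15 lines: czsgl eymbj oxhij czsq hnmh gvevc zni qwssy mumpi bfi pkw xmt hvep wcml buj
Hunk 6: at line 6 remove [zni,qwssy] add [sjd,qlu] -> 15 lines: czsgl eymbj oxhij czsq hnmh gvevc sjd qlu mumpi bfi pkw xmt hvep wcml buj
Hunk 7: at line 6 remove [sjd] add [rmlzx,pdt,bfic] -> 17 lines: czsgl eymbj oxhij czsq hnmh gvevc rmlzx pdt bfic qlu mumpi bfi pkw xmt hvep wcml buj
Final line 17: buj

Answer: buj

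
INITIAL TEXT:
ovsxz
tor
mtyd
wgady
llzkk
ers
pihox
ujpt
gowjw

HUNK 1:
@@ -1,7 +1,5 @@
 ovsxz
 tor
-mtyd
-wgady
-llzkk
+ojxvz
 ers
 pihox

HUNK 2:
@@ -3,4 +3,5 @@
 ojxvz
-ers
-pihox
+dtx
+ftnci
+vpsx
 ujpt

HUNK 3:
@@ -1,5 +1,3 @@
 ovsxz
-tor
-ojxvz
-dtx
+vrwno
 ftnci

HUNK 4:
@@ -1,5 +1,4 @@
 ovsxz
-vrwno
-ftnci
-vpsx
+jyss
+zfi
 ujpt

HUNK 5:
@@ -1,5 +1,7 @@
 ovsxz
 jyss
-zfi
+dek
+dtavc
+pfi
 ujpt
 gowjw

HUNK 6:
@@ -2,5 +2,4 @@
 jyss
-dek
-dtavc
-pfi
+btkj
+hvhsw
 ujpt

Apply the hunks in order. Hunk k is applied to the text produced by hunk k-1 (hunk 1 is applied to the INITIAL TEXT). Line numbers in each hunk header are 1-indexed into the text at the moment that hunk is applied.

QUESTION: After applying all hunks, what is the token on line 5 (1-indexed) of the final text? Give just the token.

Answer: ujpt

Derivation:
Hunk 1: at line 1 remove [mtyd,wgady,llzkk] add [ojxvz] -> 7 lines: ovsxz tor ojxvz ers pihox ujpt gowjw
Hunk 2: at line 3 remove [ers,pihox] add [dtx,ftnci,vpsx] -> 8 lines: ovsxz tor ojxvz dtx ftnci vpsx ujpt gowjw
Hunk 3: at line 1 remove [tor,ojxvz,dtx] add [vrwno] -> 6 lines: ovsxz vrwno ftnci vpsx ujpt gowjw
Hunk 4: at line 1 remove [vrwno,ftnci,vpsx] add [jyss,zfi] -> 5 lines: ovsxz jyss zfi ujpt gowjw
Hunk 5: at line 1 remove [zfi] add [dek,dtavc,pfi] -> 7 lines: ovsxz jyss dek dtavc pfi ujpt gowjw
Hunk 6: at line 2 remove [dek,dtavc,pfi] add [btkj,hvhsw] -> 6 lines: ovsxz jyss btkj hvhsw ujpt gowjw
Final line 5: ujpt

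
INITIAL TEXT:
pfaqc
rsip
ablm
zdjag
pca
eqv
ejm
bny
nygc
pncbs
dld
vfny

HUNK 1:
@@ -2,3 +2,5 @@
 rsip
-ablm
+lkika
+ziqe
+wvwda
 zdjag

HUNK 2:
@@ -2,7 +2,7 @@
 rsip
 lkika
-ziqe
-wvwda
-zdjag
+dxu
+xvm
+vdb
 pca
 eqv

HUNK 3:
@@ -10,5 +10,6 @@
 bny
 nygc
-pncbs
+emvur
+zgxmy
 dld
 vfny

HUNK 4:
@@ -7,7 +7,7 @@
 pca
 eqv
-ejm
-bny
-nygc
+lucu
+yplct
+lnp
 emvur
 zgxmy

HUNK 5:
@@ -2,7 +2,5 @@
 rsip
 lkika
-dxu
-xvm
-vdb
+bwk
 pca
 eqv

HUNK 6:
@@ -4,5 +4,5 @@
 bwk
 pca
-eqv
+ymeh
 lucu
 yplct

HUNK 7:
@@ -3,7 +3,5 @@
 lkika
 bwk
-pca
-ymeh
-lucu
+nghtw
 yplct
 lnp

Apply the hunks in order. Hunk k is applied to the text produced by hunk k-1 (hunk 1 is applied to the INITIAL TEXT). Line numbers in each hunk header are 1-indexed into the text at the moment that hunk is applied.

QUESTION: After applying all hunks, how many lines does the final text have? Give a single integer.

Hunk 1: at line 2 remove [ablm] add [lkika,ziqe,wvwda] -> 14 lines: pfaqc rsip lkika ziqe wvwda zdjag pca eqv ejm bny nygc pncbs dld vfny
Hunk 2: at line 2 remove [ziqe,wvwda,zdjag] add [dxu,xvm,vdb] -> 14 lines: pfaqc rsip lkika dxu xvm vdb pca eqv ejm bny nygc pncbs dld vfny
Hunk 3: at line 10 remove [pncbs] add [emvur,zgxmy] -> 15 lines: pfaqc rsip lkika dxu xvm vdb pca eqv ejm bny nygc emvur zgxmy dld vfny
Hunk 4: at line 7 remove [ejm,bny,nygc] add [lucu,yplct,lnp] -> 15 lines: pfaqc rsip lkika dxu xvm vdb pca eqv lucu yplct lnp emvur zgxmy dld vfny
Hunk 5: at line 2 remove [dxu,xvm,vdb] add [bwk] -> 13 lines: pfaqc rsip lkika bwk pca eqv lucu yplct lnp emvur zgxmy dld vfny
Hunk 6: at line 4 remove [eqv] add [ymeh] -> 13 lines: pfaqc rsip lkika bwk pca ymeh lucu yplct lnp emvur zgxmy dld vfny
Hunk 7: at line 3 remove [pca,ymeh,lucu] add [nghtw] -> 11 lines: pfaqc rsip lkika bwk nghtw yplct lnp emvur zgxmy dld vfny
Final line count: 11

Answer: 11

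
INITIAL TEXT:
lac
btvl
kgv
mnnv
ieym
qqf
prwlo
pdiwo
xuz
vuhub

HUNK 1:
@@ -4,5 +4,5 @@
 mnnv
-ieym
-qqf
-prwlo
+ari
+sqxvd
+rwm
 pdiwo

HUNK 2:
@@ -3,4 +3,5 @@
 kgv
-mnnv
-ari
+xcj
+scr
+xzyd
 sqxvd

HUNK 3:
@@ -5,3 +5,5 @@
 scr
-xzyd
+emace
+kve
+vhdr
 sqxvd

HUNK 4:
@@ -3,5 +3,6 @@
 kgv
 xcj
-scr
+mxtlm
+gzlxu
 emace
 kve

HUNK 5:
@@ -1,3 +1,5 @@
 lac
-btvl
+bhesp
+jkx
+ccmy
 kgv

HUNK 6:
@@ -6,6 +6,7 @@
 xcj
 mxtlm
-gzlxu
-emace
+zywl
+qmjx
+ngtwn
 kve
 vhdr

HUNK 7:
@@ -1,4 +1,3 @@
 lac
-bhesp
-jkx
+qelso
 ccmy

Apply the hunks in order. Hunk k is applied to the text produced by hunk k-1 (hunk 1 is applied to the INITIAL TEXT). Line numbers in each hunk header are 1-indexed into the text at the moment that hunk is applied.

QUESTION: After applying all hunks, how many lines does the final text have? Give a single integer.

Answer: 16

Derivation:
Hunk 1: at line 4 remove [ieym,qqf,prwlo] add [ari,sqxvd,rwm] -> 10 lines: lac btvl kgv mnnv ari sqxvd rwm pdiwo xuz vuhub
Hunk 2: at line 3 remove [mnnv,ari] add [xcj,scr,xzyd] -> 11 lines: lac btvl kgv xcj scr xzyd sqxvd rwm pdiwo xuz vuhub
Hunk 3: at line 5 remove [xzyd] add [emace,kve,vhdr] -> 13 lines: lac btvl kgv xcj scr emace kve vhdr sqxvd rwm pdiwo xuz vuhub
Hunk 4: at line 3 remove [scr] add [mxtlm,gzlxu] -> 14 lines: lac btvl kgv xcj mxtlm gzlxu emace kve vhdr sqxvd rwm pdiwo xuz vuhub
Hunk 5: at line 1 remove [btvl] add [bhesp,jkx,ccmy] -> 16 lines: lac bhesp jkx ccmy kgv xcj mxtlm gzlxu emace kve vhdr sqxvd rwm pdiwo xuz vuhub
Hunk 6: at line 6 remove [gzlxu,emace] add [zywl,qmjx,ngtwn] -> 17 lines: lac bhesp jkx ccmy kgv xcj mxtlm zywl qmjx ngtwn kve vhdr sqxvd rwm pdiwo xuz vuhub
Hunk 7: at line 1 remove [bhesp,jkx] add [qelso] -> 16 lines: lac qelso ccmy kgv xcj mxtlm zywl qmjx ngtwn kve vhdr sqxvd rwm pdiwo xuz vuhub
Final line count: 16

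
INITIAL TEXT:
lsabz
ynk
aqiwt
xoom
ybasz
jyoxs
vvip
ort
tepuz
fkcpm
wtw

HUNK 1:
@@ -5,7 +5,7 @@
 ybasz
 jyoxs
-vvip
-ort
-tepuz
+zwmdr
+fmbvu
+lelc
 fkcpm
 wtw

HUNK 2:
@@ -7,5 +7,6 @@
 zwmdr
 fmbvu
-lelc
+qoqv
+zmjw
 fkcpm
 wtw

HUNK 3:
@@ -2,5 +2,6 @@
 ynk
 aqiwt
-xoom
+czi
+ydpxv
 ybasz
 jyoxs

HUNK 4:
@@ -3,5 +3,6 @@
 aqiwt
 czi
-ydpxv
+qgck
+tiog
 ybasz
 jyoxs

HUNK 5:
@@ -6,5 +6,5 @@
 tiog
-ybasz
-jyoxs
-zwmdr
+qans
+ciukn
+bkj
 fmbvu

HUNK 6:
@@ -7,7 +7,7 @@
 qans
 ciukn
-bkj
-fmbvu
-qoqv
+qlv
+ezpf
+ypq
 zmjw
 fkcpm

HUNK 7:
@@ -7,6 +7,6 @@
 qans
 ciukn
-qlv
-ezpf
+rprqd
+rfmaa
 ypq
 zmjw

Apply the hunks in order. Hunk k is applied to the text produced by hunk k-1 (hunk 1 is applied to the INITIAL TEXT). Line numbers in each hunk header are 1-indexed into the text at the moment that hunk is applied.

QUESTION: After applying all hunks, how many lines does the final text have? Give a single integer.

Hunk 1: at line 5 remove [vvip,ort,tepuz] add [zwmdr,fmbvu,lelc] -> 11 lines: lsabz ynk aqiwt xoom ybasz jyoxs zwmdr fmbvu lelc fkcpm wtw
Hunk 2: at line 7 remove [lelc] add [qoqv,zmjw] -> 12 lines: lsabz ynk aqiwt xoom ybasz jyoxs zwmdr fmbvu qoqv zmjw fkcpm wtw
Hunk 3: at line 2 remove [xoom] add [czi,ydpxv] -> 13 lines: lsabz ynk aqiwt czi ydpxv ybasz jyoxs zwmdr fmbvu qoqv zmjw fkcpm wtw
Hunk 4: at line 3 remove [ydpxv] add [qgck,tiog] -> 14 lines: lsabz ynk aqiwt czi qgck tiog ybasz jyoxs zwmdr fmbvu qoqv zmjw fkcpm wtw
Hunk 5: at line 6 remove [ybasz,jyoxs,zwmdr] add [qans,ciukn,bkj] -> 14 lines: lsabz ynk aqiwt czi qgck tiog qans ciukn bkj fmbvu qoqv zmjw fkcpm wtw
Hunk 6: at line 7 remove [bkj,fmbvu,qoqv] add [qlv,ezpf,ypq] -> 14 lines: lsabz ynk aqiwt czi qgck tiog qans ciukn qlv ezpf ypq zmjw fkcpm wtw
Hunk 7: at line 7 remove [qlv,ezpf] add [rprqd,rfmaa] -> 14 lines: lsabz ynk aqiwt czi qgck tiog qans ciukn rprqd rfmaa ypq zmjw fkcpm wtw
Final line count: 14

Answer: 14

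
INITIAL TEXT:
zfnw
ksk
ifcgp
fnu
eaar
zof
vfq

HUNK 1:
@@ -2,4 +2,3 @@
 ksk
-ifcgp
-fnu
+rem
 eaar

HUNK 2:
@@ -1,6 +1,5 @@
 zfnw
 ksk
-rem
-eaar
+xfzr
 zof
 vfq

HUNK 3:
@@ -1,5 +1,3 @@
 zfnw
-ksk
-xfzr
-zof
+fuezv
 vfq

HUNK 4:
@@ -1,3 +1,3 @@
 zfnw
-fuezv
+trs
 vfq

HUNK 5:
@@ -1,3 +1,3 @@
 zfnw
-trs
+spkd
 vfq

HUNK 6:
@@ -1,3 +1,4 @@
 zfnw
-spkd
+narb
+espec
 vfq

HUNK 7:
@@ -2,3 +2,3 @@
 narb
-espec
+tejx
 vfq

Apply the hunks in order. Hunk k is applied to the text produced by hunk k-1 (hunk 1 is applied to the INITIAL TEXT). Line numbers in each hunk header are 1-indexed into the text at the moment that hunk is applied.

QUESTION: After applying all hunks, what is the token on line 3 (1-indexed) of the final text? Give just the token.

Answer: tejx

Derivation:
Hunk 1: at line 2 remove [ifcgp,fnu] add [rem] -> 6 lines: zfnw ksk rem eaar zof vfq
Hunk 2: at line 1 remove [rem,eaar] add [xfzr] -> 5 lines: zfnw ksk xfzr zof vfq
Hunk 3: at line 1 remove [ksk,xfzr,zof] add [fuezv] -> 3 lines: zfnw fuezv vfq
Hunk 4: at line 1 remove [fuezv] add [trs] -> 3 lines: zfnw trs vfq
Hunk 5: at line 1 remove [trs] add [spkd] -> 3 lines: zfnw spkd vfq
Hunk 6: at line 1 remove [spkd] add [narb,espec] -> 4 lines: zfnw narb espec vfq
Hunk 7: at line 2 remove [espec] add [tejx] -> 4 lines: zfnw narb tejx vfq
Final line 3: tejx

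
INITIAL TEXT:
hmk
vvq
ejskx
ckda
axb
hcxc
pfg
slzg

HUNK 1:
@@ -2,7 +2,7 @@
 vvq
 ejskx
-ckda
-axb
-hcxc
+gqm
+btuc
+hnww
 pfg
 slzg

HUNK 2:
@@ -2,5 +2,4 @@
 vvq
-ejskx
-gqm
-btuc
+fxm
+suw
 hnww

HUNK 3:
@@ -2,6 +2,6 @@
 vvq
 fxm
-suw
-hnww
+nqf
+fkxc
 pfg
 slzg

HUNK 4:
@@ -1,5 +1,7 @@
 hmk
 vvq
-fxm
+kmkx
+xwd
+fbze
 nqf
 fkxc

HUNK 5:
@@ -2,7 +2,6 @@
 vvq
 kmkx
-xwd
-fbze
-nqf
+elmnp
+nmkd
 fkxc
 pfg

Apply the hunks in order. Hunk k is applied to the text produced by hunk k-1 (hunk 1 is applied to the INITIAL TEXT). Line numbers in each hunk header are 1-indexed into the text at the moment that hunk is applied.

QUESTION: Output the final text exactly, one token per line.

Hunk 1: at line 2 remove [ckda,axb,hcxc] add [gqm,btuc,hnww] -> 8 lines: hmk vvq ejskx gqm btuc hnww pfg slzg
Hunk 2: at line 2 remove [ejskx,gqm,btuc] add [fxm,suw] -> 7 lines: hmk vvq fxm suw hnww pfg slzg
Hunk 3: at line 2 remove [suw,hnww] add [nqf,fkxc] -> 7 lines: hmk vvq fxm nqf fkxc pfg slzg
Hunk 4: at line 1 remove [fxm] add [kmkx,xwd,fbze] -> 9 lines: hmk vvq kmkx xwd fbze nqf fkxc pfg slzg
Hunk 5: at line 2 remove [xwd,fbze,nqf] add [elmnp,nmkd] -> 8 lines: hmk vvq kmkx elmnp nmkd fkxc pfg slzg

Answer: hmk
vvq
kmkx
elmnp
nmkd
fkxc
pfg
slzg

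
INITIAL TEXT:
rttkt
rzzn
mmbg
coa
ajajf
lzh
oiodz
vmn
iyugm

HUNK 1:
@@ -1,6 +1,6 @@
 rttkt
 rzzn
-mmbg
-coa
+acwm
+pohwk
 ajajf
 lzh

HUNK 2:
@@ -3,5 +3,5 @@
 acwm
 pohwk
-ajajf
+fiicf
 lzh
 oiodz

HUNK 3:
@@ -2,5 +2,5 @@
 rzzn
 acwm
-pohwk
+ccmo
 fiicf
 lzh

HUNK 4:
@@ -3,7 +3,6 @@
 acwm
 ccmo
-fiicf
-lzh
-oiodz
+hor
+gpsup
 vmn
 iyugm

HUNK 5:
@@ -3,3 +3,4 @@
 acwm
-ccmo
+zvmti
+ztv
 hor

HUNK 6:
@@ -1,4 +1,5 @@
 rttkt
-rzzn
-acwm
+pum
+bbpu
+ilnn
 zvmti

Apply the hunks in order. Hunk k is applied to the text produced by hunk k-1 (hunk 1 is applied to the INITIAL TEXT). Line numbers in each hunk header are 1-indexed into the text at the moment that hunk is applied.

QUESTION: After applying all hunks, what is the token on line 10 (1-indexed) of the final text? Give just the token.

Hunk 1: at line 1 remove [mmbg,coa] add [acwm,pohwk] -> 9 lines: rttkt rzzn acwm pohwk ajajf lzh oiodz vmn iyugm
Hunk 2: at line 3 remove [ajajf] add [fiicf] -> 9 lines: rttkt rzzn acwm pohwk fiicf lzh oiodz vmn iyugm
Hunk 3: at line 2 remove [pohwk] add [ccmo] -> 9 lines: rttkt rzzn acwm ccmo fiicf lzh oiodz vmn iyugm
Hunk 4: at line 3 remove [fiicf,lzh,oiodz] add [hor,gpsup] -> 8 lines: rttkt rzzn acwm ccmo hor gpsup vmn iyugm
Hunk 5: at line 3 remove [ccmo] add [zvmti,ztv] -> 9 lines: rttkt rzzn acwm zvmti ztv hor gpsup vmn iyugm
Hunk 6: at line 1 remove [rzzn,acwm] add [pum,bbpu,ilnn] -> 10 lines: rttkt pum bbpu ilnn zvmti ztv hor gpsup vmn iyugm
Final line 10: iyugm

Answer: iyugm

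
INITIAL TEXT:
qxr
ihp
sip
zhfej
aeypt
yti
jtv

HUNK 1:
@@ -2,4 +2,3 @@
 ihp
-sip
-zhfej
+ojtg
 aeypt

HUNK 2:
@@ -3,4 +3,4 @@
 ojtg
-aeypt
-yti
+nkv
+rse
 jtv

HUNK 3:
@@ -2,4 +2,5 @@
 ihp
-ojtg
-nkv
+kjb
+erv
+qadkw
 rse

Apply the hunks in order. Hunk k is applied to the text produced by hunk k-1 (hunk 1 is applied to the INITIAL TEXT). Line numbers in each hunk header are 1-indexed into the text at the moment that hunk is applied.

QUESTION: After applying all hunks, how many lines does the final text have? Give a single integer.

Answer: 7

Derivation:
Hunk 1: at line 2 remove [sip,zhfej] add [ojtg] -> 6 lines: qxr ihp ojtg aeypt yti jtv
Hunk 2: at line 3 remove [aeypt,yti] add [nkv,rse] -> 6 lines: qxr ihp ojtg nkv rse jtv
Hunk 3: at line 2 remove [ojtg,nkv] add [kjb,erv,qadkw] -> 7 lines: qxr ihp kjb erv qadkw rse jtv
Final line count: 7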